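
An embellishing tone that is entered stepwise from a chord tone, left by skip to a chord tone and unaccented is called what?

Escape tone.

Approach: by step. Departure: by leap. Metric position: weak.
Step in, leap out, from a weak position — an escape tone (échappée). (It is the mirror image of the appoggiatura, which leaps in and steps out on a strong beat.)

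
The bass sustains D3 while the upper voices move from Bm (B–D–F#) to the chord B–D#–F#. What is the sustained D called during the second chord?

Pedal tone (pedal point).

The harmony at that moment is B major triad (B, D#, F#); D3 is not a chord tone.
It is held over (the same pitch as the preceding D3) and then sustained as the same pitch into the next harmony.
Sustained through a change of harmony — a pedal tone.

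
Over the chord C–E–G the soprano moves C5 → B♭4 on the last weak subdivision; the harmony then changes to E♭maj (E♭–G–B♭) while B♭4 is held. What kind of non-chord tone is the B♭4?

The harmony at that moment is C major triad (C, E, G); B♭4 is not a chord tone.
It is approached by step down from C5 and then sustained as the same pitch into the next harmony.
Arriving early and becoming a chord tone when the harmony changes — an anticipation.

B♭4 is an anticipation.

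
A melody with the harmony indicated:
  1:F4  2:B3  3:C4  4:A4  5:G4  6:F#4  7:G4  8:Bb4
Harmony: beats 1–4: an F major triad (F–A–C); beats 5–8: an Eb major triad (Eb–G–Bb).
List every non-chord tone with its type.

B3 (beat 2) — appoggiatura; F#4 (beat 6) — neighbor tone.

The harmony at that moment is F major triad (F, A, C); B3 is not a chord tone.
It is approached by leap down from F4 and left by step up to C4.
Leap in, step out — an appoggiatura.
The harmony at that moment is Eb major triad (Eb, G, Bb); F#4 is not a chord tone.
It is approached by step down from G4 and left by step up to G4.
Step away and step back to the same note — a neighbor tone (lower neighbor).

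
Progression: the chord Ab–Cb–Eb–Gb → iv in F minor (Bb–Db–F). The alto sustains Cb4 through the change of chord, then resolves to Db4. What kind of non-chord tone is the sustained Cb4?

Cb4 is a retardation.

The harmony at that moment is Bb minor triad (Bb, Db, F); Cb4 is not a chord tone.
It is held over (the same pitch as the preceding Cb4) and left by step up to Db4.
Held over from the previous chord and resolving up by step — a retardation.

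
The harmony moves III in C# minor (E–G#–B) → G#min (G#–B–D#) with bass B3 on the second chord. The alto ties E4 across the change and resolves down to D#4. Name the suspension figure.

At the second chord the bass is B3. The suspended E4 lies a fourth above the bass; after resolving down by step to D#4, the interval above the bass becomes a third.
Suspension figures are named by those two intervals: 4–3.

4–3 suspension.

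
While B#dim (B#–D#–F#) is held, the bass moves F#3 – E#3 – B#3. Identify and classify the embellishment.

The harmony at that moment is B# diminished triad (B#, D#, F#); E#3 is not a chord tone.
It is approached by step down from F#3 and left by leap up to B#3.
Step in, leap out — an escape tone.

E#3 is an escape tone.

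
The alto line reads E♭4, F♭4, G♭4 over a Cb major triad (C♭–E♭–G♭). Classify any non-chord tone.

F♭4 is a passing tone.

The harmony at that moment is C♭ major triad (C♭, E♭, G♭); F♭4 is not a chord tone.
It is approached by step up from E♭4 and left by step up to G♭4.
Step in, step out in the same direction — a passing tone.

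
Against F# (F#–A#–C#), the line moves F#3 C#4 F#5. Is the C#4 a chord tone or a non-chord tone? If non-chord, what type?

F# major triad contains F#, A#, C#; C# is the fifth, so it is a chord tone.

Chord tone (the fifth of F# major triad).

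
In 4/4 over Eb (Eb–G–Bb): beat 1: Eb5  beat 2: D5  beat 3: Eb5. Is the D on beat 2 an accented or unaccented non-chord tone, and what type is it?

The harmony at that moment is Eb major triad (Eb, G, Bb); D5 is not a chord tone.
It is approached by step down from Eb5 and left by step up to Eb5.
Step away and step back to the same note — a neighbor tone (lower neighbor).
It falls on a weak beat, so it is unaccented.

Unaccented neighbor tone.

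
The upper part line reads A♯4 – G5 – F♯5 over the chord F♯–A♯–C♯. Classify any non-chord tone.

The harmony at that moment is F♯ major triad (F♯, A♯, C♯); G5 is not a chord tone.
It is approached by leap up from A♯4 and left by step down to F♯5.
Leap in, step out — an appoggiatura.

G5 is an appoggiatura.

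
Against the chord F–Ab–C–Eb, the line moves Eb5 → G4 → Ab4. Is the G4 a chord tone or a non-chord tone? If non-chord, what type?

The harmony at that moment is F minor seventh chord (F, Ab, C, Eb); G4 is not a chord tone.
It is approached by leap down from Eb5 and left by step up to Ab4.
Leap in, step out — an appoggiatura.

Non-chord tone — an appoggiatura.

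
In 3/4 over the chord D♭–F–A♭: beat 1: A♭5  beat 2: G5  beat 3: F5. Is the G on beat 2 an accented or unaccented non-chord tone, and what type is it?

The harmony at that moment is D♭ major triad (D♭, F, A♭); G5 is not a chord tone.
It is approached by step down from A♭5 and left by step down to F5.
Step in, step out in the same direction — a passing tone.
It falls on a weak beat, so it is unaccented.

Unaccented passing tone.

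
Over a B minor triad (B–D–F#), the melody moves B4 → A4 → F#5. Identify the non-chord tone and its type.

The harmony at that moment is B minor triad (B, D, F#); A4 is not a chord tone.
It is approached by step down from B4 and left by leap up to F#5.
Step in, leap out — an escape tone.

A4 is an escape tone.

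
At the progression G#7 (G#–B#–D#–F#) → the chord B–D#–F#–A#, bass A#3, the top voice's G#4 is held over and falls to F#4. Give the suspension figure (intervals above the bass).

7–6 suspension.

At the second chord the bass is A#3. The suspended G#4 lies a seventh above the bass; after resolving down by step to F#4, the interval above the bass becomes a sixth.
Suspension figures are named by those two intervals: 7–6.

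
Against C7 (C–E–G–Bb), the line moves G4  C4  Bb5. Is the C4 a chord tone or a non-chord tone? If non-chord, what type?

Chord tone (the root of C dominant seventh chord).

C dominant seventh chord contains C, E, G, Bb; C is the root, so it is a chord tone.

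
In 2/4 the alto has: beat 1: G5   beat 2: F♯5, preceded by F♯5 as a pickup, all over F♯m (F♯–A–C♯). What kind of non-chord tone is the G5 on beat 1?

Upper neighbor tone.

The harmony at that moment is F♯ minor triad (F♯, A, C♯); G5 is not a chord tone.
It is approached by step up from F♯5 and left by step down to F♯5.
Step away and step back to the same note — a neighbor tone (upper neighbor).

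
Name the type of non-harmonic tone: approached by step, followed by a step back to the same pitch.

Neighbor tone.

Approach: by step. Departure: by step in the opposite direction, back to the starting pitch.
Stepwise on both sides but reversing to return to the same chord tone — a neighbor tone. (Had it continued onward in the same direction it would be a passing tone instead.)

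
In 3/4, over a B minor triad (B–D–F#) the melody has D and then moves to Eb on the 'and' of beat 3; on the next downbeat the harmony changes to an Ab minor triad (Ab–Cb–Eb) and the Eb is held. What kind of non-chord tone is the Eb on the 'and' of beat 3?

Anticipation.

The harmony at that moment is B minor triad (B, D, F#); Eb is not a chord tone.
It is approached by step up from D and then sustained as the same pitch into the next harmony.
Arriving early and becoming a chord tone when the harmony changes — an anticipation.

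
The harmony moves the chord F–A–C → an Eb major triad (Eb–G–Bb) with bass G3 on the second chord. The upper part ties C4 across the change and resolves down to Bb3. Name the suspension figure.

At the second chord the bass is G3. The suspended C4 lies a fourth above the bass; after resolving down by step to Bb3, the interval above the bass becomes a third.
Suspension figures are named by those two intervals: 4–3.

4–3 suspension.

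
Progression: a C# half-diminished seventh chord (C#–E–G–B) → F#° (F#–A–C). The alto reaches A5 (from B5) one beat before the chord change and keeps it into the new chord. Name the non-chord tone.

A5 is an anticipation.

The harmony at that moment is C# half-diminished seventh chord (C#, E, G, B); A5 is not a chord tone.
It is approached by step down from B5 and then sustained as the same pitch into the next harmony.
Arriving early and becoming a chord tone when the harmony changes — an anticipation.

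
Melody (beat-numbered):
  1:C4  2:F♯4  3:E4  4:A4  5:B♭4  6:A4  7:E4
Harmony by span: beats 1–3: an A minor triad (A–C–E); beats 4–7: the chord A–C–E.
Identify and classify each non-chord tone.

F♯4 (beat 2) — appoggiatura; B♭4 (beat 5) — neighbor tone.

The harmony at that moment is A minor triad (A, C, E); F♯4 is not a chord tone.
It is approached by leap up from C4 and left by step down to E4.
Leap in, step out — an appoggiatura.
The harmony at that moment is A minor triad (A, C, E); B♭4 is not a chord tone.
It is approached by step up from A4 and left by step down to A4.
Step away and step back to the same note — a neighbor tone (upper neighbor).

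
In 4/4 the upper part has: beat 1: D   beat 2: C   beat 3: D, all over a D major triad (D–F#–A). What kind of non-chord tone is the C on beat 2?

The harmony at that moment is D major triad (D, F#, A); C is not a chord tone.
It is approached by step down from D and left by step up to D.
Step away and step back to the same note — a neighbor tone (lower neighbor).

Lower neighbor tone.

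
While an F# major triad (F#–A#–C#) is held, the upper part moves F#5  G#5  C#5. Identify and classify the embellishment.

G#5 is an escape tone.

The harmony at that moment is F# major triad (F#, A#, C#); G#5 is not a chord tone.
It is approached by step up from F#5 and left by leap down to C#5.
Step in, leap out — an escape tone.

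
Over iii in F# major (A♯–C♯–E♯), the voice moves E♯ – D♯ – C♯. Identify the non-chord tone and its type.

The harmony at that moment is A♯ minor triad (A♯, C♯, E♯); D♯ is not a chord tone.
It is approached by step down from E♯ and left by step down to C♯.
Step in, step out in the same direction — a passing tone.

D♯ is a passing tone.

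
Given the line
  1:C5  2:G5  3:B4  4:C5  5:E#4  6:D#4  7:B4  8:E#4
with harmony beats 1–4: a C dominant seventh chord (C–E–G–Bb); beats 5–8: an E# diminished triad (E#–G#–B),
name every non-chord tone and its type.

The harmony at that moment is C dominant seventh chord (C, E, G, Bb); B4 is not a chord tone.
It is approached by leap down from G5 and left by step up to C5.
Leap in, step out — an appoggiatura.
The harmony at that moment is E# diminished triad (E#, G#, B); D#4 is not a chord tone.
It is approached by step down from E#4 and left by leap up to B4.
Step in, leap out — an escape tone.

B4 (beat 3) — appoggiatura; D#4 (beat 6) — escape tone.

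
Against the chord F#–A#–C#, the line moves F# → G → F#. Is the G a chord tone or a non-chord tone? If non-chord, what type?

Non-chord tone — a neighbor tone.

The harmony at that moment is F# major triad (F#, A#, C#); G is not a chord tone.
It is approached by step up from F# and left by step down to F#.
Step away and step back to the same note — a neighbor tone (upper neighbor).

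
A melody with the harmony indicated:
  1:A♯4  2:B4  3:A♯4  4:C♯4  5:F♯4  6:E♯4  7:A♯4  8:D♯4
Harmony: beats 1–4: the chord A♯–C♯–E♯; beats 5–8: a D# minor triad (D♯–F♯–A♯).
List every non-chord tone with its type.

The harmony at that moment is A♯ minor triad (A♯, C♯, E♯); B4 is not a chord tone.
It is approached by step up from A♯4 and left by step down to A♯4.
Step away and step back to the same note — a neighbor tone (upper neighbor).
The harmony at that moment is D♯ minor triad (D♯, F♯, A♯); E♯4 is not a chord tone.
It is approached by step down from F♯4 and left by leap up to A♯4.
Step in, leap out — an escape tone.

B4 (beat 2) — neighbor tone; E♯4 (beat 6) — escape tone.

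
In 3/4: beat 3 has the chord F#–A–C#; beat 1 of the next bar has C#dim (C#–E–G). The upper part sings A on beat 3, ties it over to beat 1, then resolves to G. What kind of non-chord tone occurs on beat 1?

The harmony at that moment is C# diminished triad (C#, E, G); A is not a chord tone.
It is held over (the same pitch as the preceding A) and left by step down to G.
Held over from the previous chord and resolving down by step — a suspension.

Suspension.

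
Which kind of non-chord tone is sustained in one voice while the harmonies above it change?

Pedal tone.

Approach: none. Departure: none — a single pitch is sustained while the chords change around it, passing through harmonies that do not contain it.
No melodic motion at all; the dissonance is created entirely by the moving harmonies against the stationary note — a pedal tone (pedal point).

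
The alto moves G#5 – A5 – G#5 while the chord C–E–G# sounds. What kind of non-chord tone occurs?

The harmony at that moment is C augmented triad (C, E, G#); A5 is not a chord tone.
It is approached by step up from G#5 and left by step down to G#5.
Step away and step back to the same note — a neighbor tone (upper neighbor).

A5 is a neighbor tone.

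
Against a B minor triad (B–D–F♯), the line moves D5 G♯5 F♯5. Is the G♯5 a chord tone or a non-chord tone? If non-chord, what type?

The harmony at that moment is B minor triad (B, D, F♯); G♯5 is not a chord tone.
It is approached by leap up from D5 and left by step down to F♯5.
Leap in, step out — an appoggiatura.

Non-chord tone — an appoggiatura.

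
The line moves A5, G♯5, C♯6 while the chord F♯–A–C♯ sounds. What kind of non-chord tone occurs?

G♯5 is an escape tone.

The harmony at that moment is F♯ minor triad (F♯, A, C♯); G♯5 is not a chord tone.
It is approached by step down from A5 and left by leap up to C♯6.
Step in, leap out — an escape tone.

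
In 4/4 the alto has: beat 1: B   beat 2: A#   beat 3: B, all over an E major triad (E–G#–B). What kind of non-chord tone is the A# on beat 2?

The harmony at that moment is E major triad (E, G#, B); A# is not a chord tone.
It is approached by step down from B and left by step up to B.
Step away and step back to the same note — a neighbor tone (lower neighbor).

Lower neighbor tone.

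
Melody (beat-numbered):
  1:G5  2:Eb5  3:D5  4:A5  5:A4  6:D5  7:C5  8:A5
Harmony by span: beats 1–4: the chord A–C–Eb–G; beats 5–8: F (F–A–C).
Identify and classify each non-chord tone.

The harmony at that moment is A half-diminished seventh chord (A, C, Eb, G); D5 is not a chord tone.
It is approached by step down from Eb5 and left by leap up to A5.
Step in, leap out — an escape tone.
The harmony at that moment is F major triad (F, A, C); D5 is not a chord tone.
It is approached by leap up from A4 and left by step down to C5.
Leap in, step out — an appoggiatura.

D5 (beat 3) — escape tone; D5 (beat 6) — appoggiatura.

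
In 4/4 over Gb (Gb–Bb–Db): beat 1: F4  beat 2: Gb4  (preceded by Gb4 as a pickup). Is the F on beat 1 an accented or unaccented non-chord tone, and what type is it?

The harmony at that moment is Gb major triad (Gb, Bb, Db); F4 is not a chord tone.
It is approached by step down from Gb4 and left by step up to Gb4.
Step away and step back to the same note — a neighbor tone (lower neighbor).
It falls on the downbeat, so it is accented.

Accented neighbor tone.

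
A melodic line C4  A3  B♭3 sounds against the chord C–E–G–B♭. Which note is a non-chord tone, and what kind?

A3 is an appoggiatura.

The harmony at that moment is C dominant seventh chord (C, E, G, B♭); A3 is not a chord tone.
It is approached by leap down from C4 and left by step up to B♭3.
Leap in, step out — an appoggiatura.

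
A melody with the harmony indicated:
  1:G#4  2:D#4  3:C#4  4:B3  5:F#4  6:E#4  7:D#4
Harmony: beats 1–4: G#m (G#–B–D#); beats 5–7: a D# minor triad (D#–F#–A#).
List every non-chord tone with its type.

C#4 (beat 3) — passing tone; E#4 (beat 6) — passing tone.

The harmony at that moment is G# minor triad (G#, B, D#); C#4 is not a chord tone.
It is approached by step down from D#4 and left by step down to B3.
Step in, step out in the same direction — a passing tone.
The harmony at that moment is D# minor triad (D#, F#, A#); E#4 is not a chord tone.
It is approached by step down from F#4 and left by step down to D#4.
Step in, step out in the same direction — a passing tone.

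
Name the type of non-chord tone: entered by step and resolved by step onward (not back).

Approach: by step. Departure: by step, continuing in the same direction.
Stepwise on both sides with no change of direction means the note fills in the space between two different chord tones — a passing tone. (Had it turned back to its starting note it would be a neighbor tone instead.)

Passing tone.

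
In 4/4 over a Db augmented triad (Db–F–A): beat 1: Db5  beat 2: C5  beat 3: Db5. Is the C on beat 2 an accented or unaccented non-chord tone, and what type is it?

The harmony at that moment is Db augmented triad (Db, F, A); C5 is not a chord tone.
It is approached by step down from Db5 and left by step up to Db5.
Step away and step back to the same note — a neighbor tone (lower neighbor).
It falls on a weak beat, so it is unaccented.

Unaccented neighbor tone.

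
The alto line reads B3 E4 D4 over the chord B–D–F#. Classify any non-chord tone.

E4 is an appoggiatura.

The harmony at that moment is B minor triad (B, D, F#); E4 is not a chord tone.
It is approached by leap up from B3 and left by step down to D4.
Leap in, step out — an appoggiatura.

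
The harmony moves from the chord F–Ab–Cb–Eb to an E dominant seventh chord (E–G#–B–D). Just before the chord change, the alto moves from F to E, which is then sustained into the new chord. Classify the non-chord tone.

The harmony at that moment is F half-diminished seventh chord (F, Ab, Cb, Eb); E is not a chord tone.
It is approached by step down from F and then sustained as the same pitch into the next harmony.
Arriving early and becoming a chord tone when the harmony changes — an anticipation.

E is an anticipation.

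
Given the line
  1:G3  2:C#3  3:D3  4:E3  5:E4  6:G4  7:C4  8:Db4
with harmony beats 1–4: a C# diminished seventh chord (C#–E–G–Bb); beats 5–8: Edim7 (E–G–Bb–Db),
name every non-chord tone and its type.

The harmony at that moment is C# diminished seventh chord (C#, E, G, Bb); D3 is not a chord tone.
It is approached by step up from C#3 and left by step up to E3.
Step in, step out in the same direction — a passing tone.
The harmony at that moment is E diminished seventh chord (E, G, Bb, Db); C4 is not a chord tone.
It is approached by leap down from G4 and left by step up to Db4.
Leap in, step out — an appoggiatura.

D3 (beat 3) — passing tone; C4 (beat 7) — appoggiatura.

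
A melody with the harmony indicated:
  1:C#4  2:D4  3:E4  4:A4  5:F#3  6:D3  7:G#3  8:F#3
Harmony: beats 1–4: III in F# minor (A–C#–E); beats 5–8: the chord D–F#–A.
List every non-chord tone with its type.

The harmony at that moment is A major triad (A, C#, E); D4 is not a chord tone.
It is approached by step up from C#4 and left by step up to E4.
Step in, step out in the same direction — a passing tone.
The harmony at that moment is D major triad (D, F#, A); G#3 is not a chord tone.
It is approached by leap up from D3 and left by step down to F#3.
Leap in, step out — an appoggiatura.

D4 (beat 2) — passing tone; G#3 (beat 7) — appoggiatura.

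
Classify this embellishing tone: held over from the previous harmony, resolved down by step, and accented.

Approach: by preparation — the pitch is first a chord tone, then held (tied or repeated) while the harmony changes under it. Departure: down by step. Metric position: strong.
A prepared dissonance that resolves downward by step — a suspension. (The same figure resolving upward would be a retardation.)

Suspension.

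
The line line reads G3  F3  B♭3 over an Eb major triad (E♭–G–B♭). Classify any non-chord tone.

F3 is an escape tone.

The harmony at that moment is E♭ major triad (E♭, G, B♭); F3 is not a chord tone.
It is approached by step down from G3 and left by leap up to B♭3.
Step in, leap out — an escape tone.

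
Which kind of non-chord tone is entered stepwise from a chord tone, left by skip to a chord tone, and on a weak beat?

Approach: by step. Departure: by leap. Metric position: weak.
Step in, leap out, from a weak position — an escape tone (échappée). (It is the mirror image of the appoggiatura, which leaps in and steps out on a strong beat.)

Escape tone.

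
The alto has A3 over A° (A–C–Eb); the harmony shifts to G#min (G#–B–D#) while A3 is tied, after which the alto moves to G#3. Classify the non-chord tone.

The harmony at that moment is G# minor triad (G#, B, D#); A3 is not a chord tone.
It is held over (the same pitch as the preceding A3) and left by step down to G#3.
Held over from the previous chord and resolving down by step — a suspension.

A3 is a suspension.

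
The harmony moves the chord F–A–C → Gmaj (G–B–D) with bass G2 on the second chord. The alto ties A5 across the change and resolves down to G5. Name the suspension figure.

At the second chord the bass is G2. The suspended A5 lies a ninth above the bass; after resolving down by step to G5, the interval above the bass becomes an octave.
Suspension figures are named by those two intervals: 9–8.

9–8 suspension.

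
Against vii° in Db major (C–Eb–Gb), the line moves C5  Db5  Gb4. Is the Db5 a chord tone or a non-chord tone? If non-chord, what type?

Non-chord tone — an escape tone.

The harmony at that moment is C diminished triad (C, Eb, Gb); Db5 is not a chord tone.
It is approached by step up from C5 and left by leap down to Gb4.
Step in, leap out — an escape tone.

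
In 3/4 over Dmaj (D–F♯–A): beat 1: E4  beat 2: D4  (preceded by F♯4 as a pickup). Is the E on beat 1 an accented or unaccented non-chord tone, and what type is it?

The harmony at that moment is D major triad (D, F♯, A); E4 is not a chord tone.
It is approached by step down from F♯4 and left by step down to D4.
Step in, step out in the same direction — a passing tone.
It falls on the downbeat, so it is accented.

Accented passing tone.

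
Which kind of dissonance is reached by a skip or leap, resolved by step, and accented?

Appoggiatura.

Approach: by leap. Departure: by step. Metric position: strong.
Leap in, step out, in a metrically strong position — an appoggiatura. (It is the mirror image of the escape tone, which steps in and leaps out from a weak position.)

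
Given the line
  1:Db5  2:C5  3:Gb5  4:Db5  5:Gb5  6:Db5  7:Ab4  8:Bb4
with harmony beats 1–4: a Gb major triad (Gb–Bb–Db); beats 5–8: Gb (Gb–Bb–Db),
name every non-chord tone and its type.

The harmony at that moment is Gb major triad (Gb, Bb, Db); C5 is not a chord tone.
It is approached by step down from Db5 and left by leap up to Gb5.
Step in, leap out — an escape tone.
The harmony at that moment is Gb major triad (Gb, Bb, Db); Ab4 is not a chord tone.
It is approached by leap down from Db5 and left by step up to Bb4.
Leap in, step out — an appoggiatura.

C5 (beat 2) — escape tone; Ab4 (beat 7) — appoggiatura.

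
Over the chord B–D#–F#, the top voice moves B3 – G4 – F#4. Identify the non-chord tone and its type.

The harmony at that moment is B major triad (B, D#, F#); G4 is not a chord tone.
It is approached by leap up from B3 and left by step down to F#4.
Leap in, step out — an appoggiatura.

G4 is an appoggiatura.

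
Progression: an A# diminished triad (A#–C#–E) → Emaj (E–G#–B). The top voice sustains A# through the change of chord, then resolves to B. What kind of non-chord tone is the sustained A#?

A# is a retardation.

The harmony at that moment is E major triad (E, G#, B); A# is not a chord tone.
It is held over (the same pitch as the preceding A#) and left by step up to B.
Held over from the previous chord and resolving up by step — a retardation.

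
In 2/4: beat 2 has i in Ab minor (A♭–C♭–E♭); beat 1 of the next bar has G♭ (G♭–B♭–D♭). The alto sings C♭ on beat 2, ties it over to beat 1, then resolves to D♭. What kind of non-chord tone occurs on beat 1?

The harmony at that moment is G♭ major triad (G♭, B♭, D♭); C♭ is not a chord tone.
It is held over (the same pitch as the preceding C♭) and left by step up to D♭.
Held over from the previous chord and resolving up by step — a retardation.

Retardation.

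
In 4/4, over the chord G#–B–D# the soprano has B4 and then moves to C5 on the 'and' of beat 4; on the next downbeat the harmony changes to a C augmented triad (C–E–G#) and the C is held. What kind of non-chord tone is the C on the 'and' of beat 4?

The harmony at that moment is G# minor triad (G#, B, D#); C5 is not a chord tone.
It is approached by step up from B4 and then sustained as the same pitch into the next harmony.
Arriving early and becoming a chord tone when the harmony changes — an anticipation.

Anticipation.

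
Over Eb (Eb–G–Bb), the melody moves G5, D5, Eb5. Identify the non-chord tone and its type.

D5 is an appoggiatura.

The harmony at that moment is Eb major triad (Eb, G, Bb); D5 is not a chord tone.
It is approached by leap down from G5 and left by step up to Eb5.
Leap in, step out — an appoggiatura.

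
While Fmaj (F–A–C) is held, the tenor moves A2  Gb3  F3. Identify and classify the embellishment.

Gb3 is an appoggiatura.

The harmony at that moment is F major triad (F, A, C); Gb3 is not a chord tone.
It is approached by leap up from A2 and left by step down to F3.
Leap in, step out — an appoggiatura.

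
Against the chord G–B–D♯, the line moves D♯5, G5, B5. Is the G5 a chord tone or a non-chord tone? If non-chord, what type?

G augmented triad contains G, B, D♯; G is the root, so it is a chord tone.

Chord tone (the root of G augmented triad).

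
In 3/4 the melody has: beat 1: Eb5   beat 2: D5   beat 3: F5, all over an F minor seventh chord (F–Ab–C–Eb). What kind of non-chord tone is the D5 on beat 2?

The harmony at that moment is F minor seventh chord (F, Ab, C, Eb); D5 is not a chord tone.
It is approached by step down from Eb5 and left by leap up to F5.
Step in, leap out, on a weak beat — an escape tone.

Escape tone.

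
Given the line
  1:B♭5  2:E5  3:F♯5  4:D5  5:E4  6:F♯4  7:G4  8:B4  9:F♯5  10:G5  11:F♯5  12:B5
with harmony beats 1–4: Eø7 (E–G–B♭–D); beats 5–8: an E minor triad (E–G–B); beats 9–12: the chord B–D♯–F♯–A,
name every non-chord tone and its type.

F♯5 (beat 3) — escape tone; F♯4 (beat 6) — passing tone; G5 (beat 10) — neighbor tone.

The harmony at that moment is E half-diminished seventh chord (E, G, B♭, D); F♯5 is not a chord tone.
It is approached by step up from E5 and left by leap down to D5.
Step in, leap out — an escape tone.
The harmony at that moment is E minor triad (E, G, B); F♯4 is not a chord tone.
It is approached by step up from E4 and left by step up to G4.
Step in, step out in the same direction — a passing tone.
The harmony at that moment is B dominant seventh chord (B, D♯, F♯, A); G5 is not a chord tone.
It is approached by step up from F♯5 and left by step down to F♯5.
Step away and step back to the same note — a neighbor tone (upper neighbor).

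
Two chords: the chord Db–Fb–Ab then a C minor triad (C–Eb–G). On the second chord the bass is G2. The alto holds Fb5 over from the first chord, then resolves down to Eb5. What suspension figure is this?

7–6 suspension.

At the second chord the bass is G2. The suspended Fb5 lies a seventh above the bass; after resolving down by step to Eb5, the interval above the bass becomes a sixth.
Suspension figures are named by those two intervals: 7–6.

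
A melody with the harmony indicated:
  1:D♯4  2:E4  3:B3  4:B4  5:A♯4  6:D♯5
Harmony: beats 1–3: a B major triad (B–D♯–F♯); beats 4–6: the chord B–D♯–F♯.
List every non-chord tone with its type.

E4 (beat 2) — escape tone; A♯4 (beat 5) — escape tone.

The harmony at that moment is B major triad (B, D♯, F♯); E4 is not a chord tone.
It is approached by step up from D♯4 and left by leap down to B3.
Step in, leap out — an escape tone.
The harmony at that moment is B major triad (B, D♯, F♯); A♯4 is not a chord tone.
It is approached by step down from B4 and left by leap up to D♯5.
Step in, leap out — an escape tone.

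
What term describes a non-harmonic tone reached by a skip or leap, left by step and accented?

Approach: by leap. Departure: by step. Metric position: strong.
Leap in, step out, in a metrically strong position — an appoggiatura. (It is the mirror image of the escape tone, which steps in and leaps out from a weak position.)

Appoggiatura.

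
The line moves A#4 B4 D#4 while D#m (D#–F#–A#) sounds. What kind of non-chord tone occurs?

B4 is an escape tone.

The harmony at that moment is D# minor triad (D#, F#, A#); B4 is not a chord tone.
It is approached by step up from A#4 and left by leap down to D#4.
Step in, leap out — an escape tone.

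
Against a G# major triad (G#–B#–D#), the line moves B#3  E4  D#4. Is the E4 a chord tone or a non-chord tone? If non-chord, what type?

The harmony at that moment is G# major triad (G#, B#, D#); E4 is not a chord tone.
It is approached by leap up from B#3 and left by step down to D#4.
Leap in, step out — an appoggiatura.

Non-chord tone — an appoggiatura.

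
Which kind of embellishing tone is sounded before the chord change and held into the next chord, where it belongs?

Approach: ahead of the chord change (typically by step), so it is dissonant against the current harmony. Departure: none — the same pitch is restated or held and is a chord tone of the new harmony.
Dissonant first, consonant once the harmony catches up: the note simply arrives early — an anticipation. (The reverse timing, consonant first and dissonant after the change, would be a suspension or retardation.)

Anticipation.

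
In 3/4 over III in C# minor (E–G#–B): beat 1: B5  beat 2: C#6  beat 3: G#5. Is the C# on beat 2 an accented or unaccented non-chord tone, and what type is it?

Unaccented escape tone.

The harmony at that moment is E major triad (E, G#, B); C#6 is not a chord tone.
It is approached by step up from B5 and left by leap down to G#5.
Step in, leap out — an escape tone.
It falls on a weak beat, so it is unaccented.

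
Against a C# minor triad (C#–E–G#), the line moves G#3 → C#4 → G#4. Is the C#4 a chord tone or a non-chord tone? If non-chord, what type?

C# minor triad contains C#, E, G#; C# is the root, so it is a chord tone.

Chord tone (the root of C# minor triad).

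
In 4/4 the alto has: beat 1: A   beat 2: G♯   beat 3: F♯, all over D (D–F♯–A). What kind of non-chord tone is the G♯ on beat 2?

The harmony at that moment is D major triad (D, F♯, A); G♯ is not a chord tone.
It is approached by step down from A and left by step down to F♯.
Step in, step out in the same direction — a passing tone.

Passing tone.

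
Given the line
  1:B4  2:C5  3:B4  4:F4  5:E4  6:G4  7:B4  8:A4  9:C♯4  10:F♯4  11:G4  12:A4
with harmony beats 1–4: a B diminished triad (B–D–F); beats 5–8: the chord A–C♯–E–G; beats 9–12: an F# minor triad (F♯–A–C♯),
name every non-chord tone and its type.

The harmony at that moment is B diminished triad (B, D, F); C5 is not a chord tone.
It is approached by step up from B4 and left by step down to B4.
Step away and step back to the same note — a neighbor tone (upper neighbor).
The harmony at that moment is A dominant seventh chord (A, C♯, E, G); B4 is not a chord tone.
It is approached by leap up from G4 and left by step down to A4.
Leap in, step out — an appoggiatura.
The harmony at that moment is F♯ minor triad (F♯, A, C♯); G4 is not a chord tone.
It is approached by step up from F♯4 and left by step up to A4.
Step in, step out in the same direction — a passing tone.

C5 (beat 2) — neighbor tone; B4 (beat 7) — appoggiatura; G4 (beat 11) — passing tone.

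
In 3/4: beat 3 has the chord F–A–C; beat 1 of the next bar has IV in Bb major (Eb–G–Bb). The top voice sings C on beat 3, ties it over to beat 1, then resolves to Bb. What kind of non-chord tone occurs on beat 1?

The harmony at that moment is Eb major triad (Eb, G, Bb); C is not a chord tone.
It is held over (the same pitch as the preceding C) and left by step down to Bb.
Held over from the previous chord and resolving down by step — a suspension.

Suspension.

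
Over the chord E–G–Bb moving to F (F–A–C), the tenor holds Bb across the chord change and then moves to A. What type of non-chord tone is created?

The harmony at that moment is F major triad (F, A, C); Bb is not a chord tone.
It is held over (the same pitch as the preceding Bb) and left by step down to A.
Held over from the previous chord and resolving down by step — a suspension.

Bb is a suspension.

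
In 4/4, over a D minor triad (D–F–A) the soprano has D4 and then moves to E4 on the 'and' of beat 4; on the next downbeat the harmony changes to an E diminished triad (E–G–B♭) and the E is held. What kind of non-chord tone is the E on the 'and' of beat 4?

The harmony at that moment is D minor triad (D, F, A); E4 is not a chord tone.
It is approached by step up from D4 and then sustained as the same pitch into the next harmony.
Arriving early and becoming a chord tone when the harmony changes — an anticipation.

Anticipation.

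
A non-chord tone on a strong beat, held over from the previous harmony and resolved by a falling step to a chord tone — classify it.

Suspension.

Approach: by preparation — the pitch is first a chord tone, then held (tied or repeated) while the harmony changes under it. Departure: down by step. Metric position: strong.
A prepared dissonance that resolves downward by step — a suspension. (The same figure resolving upward would be a retardation.)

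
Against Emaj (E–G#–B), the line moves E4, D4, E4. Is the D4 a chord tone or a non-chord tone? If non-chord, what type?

The harmony at that moment is E major triad (E, G#, B); D4 is not a chord tone.
It is approached by step down from E4 and left by step up to E4.
Step away and step back to the same note — a neighbor tone (lower neighbor).

Non-chord tone — a neighbor tone.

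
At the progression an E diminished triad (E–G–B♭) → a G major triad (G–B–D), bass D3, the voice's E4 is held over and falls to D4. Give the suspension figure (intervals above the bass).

At the second chord the bass is D3. The suspended E4 lies a ninth above the bass; after resolving down by step to D4, the interval above the bass becomes an octave.
Suspension figures are named by those two intervals: 9–8.

9–8 suspension.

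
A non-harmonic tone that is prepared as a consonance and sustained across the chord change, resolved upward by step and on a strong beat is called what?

Approach: by preparation — the pitch is first a chord tone, then held (tied or repeated) while the harmony changes under it. Departure: up by step. Metric position: strong.
A prepared dissonance that resolves upward by step — a retardation. (The same figure resolving downward would be a suspension.)

Retardation.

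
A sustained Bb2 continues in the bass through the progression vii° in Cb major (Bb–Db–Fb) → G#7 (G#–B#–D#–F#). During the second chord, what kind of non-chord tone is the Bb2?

The harmony at that moment is G# dominant seventh chord (G#, B#, D#, F#); Bb2 is not a chord tone.
It is held over (the same pitch as the preceding Bb2) and then sustained as the same pitch into the next harmony.
Sustained through a change of harmony — a pedal tone.

Pedal tone (pedal point).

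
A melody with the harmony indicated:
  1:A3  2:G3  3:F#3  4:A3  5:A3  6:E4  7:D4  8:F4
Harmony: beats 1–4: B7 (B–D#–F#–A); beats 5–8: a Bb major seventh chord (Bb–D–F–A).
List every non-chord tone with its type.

The harmony at that moment is B dominant seventh chord (B, D#, F#, A); G3 is not a chord tone.
It is approached by step down from A3 and left by step down to F#3.
Step in, step out in the same direction — a passing tone.
The harmony at that moment is Bb major seventh chord (Bb, D, F, A); E4 is not a chord tone.
It is approached by leap up from A3 and left by step down to D4.
Leap in, step out — an appoggiatura.

G3 (beat 2) — passing tone; E4 (beat 6) — appoggiatura.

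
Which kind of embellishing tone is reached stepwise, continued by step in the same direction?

Approach: by step. Departure: by step, continuing in the same direction.
Stepwise on both sides with no change of direction means the note fills in the space between two different chord tones — a passing tone. (Had it turned back to its starting note it would be a neighbor tone instead.)

Passing tone.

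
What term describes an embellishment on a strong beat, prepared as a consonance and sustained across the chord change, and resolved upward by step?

Retardation.

Approach: by preparation — the pitch is first a chord tone, then held (tied or repeated) while the harmony changes under it. Departure: up by step. Metric position: strong.
A prepared dissonance that resolves upward by step — a retardation. (The same figure resolving downward would be a suspension.)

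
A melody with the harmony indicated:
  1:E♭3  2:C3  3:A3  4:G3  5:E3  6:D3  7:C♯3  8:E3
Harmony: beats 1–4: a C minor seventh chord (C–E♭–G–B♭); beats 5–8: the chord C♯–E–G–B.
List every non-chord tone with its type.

The harmony at that moment is C minor seventh chord (C, E♭, G, B♭); A3 is not a chord tone.
It is approached by leap up from C3 and left by step down to G3.
Leap in, step out — an appoggiatura.
The harmony at that moment is C♯ half-diminished seventh chord (C♯, E, G, B); D3 is not a chord tone.
It is approached by step down from E3 and left by step down to C♯3.
Step in, step out in the same direction — a passing tone.

A3 (beat 3) — appoggiatura; D3 (beat 6) — passing tone.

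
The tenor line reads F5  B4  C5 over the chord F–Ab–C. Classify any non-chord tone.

The harmony at that moment is F minor triad (F, Ab, C); B4 is not a chord tone.
It is approached by leap down from F5 and left by step up to C5.
Leap in, step out — an appoggiatura.

B4 is an appoggiatura.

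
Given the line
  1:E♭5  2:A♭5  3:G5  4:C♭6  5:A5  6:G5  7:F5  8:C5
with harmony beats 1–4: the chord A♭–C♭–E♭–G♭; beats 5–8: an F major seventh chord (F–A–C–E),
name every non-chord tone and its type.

The harmony at that moment is A♭ minor seventh chord (A♭, C♭, E♭, G♭); G5 is not a chord tone.
It is approached by step down from A♭5 and left by leap up to C♭6.
Step in, leap out — an escape tone.
The harmony at that moment is F major seventh chord (F, A, C, E); G5 is not a chord tone.
It is approached by step down from A5 and left by step down to F5.
Step in, step out in the same direction — a passing tone.

G5 (beat 3) — escape tone; G5 (beat 6) — passing tone.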